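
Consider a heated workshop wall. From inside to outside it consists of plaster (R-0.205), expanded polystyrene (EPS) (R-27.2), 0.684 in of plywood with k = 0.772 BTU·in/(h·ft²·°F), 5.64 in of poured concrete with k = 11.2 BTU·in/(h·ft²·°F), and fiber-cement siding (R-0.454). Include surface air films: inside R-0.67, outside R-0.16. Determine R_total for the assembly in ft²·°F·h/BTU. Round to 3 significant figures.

30.1 ft²·°F·h/BTU

0.684/0.772 = 0.886
5.64/11.2 = 0.5036
R_total = 0.67 + 0.205 + 27.2 + 0.886 + 0.5036 + 0.454 + 0.16 = 30.08 ft²·°F·h/BTU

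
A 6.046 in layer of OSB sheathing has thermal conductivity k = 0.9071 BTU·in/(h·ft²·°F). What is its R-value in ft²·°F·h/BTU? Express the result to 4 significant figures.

R = L/k = 6.046/0.9071 = 6.6652 ft²·°F·h/BTU

6.665 ft²·°F·h/BTU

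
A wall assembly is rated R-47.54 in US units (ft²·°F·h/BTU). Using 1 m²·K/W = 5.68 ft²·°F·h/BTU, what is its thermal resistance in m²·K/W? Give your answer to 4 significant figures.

8.370 m²·K/W

R_SI = 47.54/5.68 = 8.3697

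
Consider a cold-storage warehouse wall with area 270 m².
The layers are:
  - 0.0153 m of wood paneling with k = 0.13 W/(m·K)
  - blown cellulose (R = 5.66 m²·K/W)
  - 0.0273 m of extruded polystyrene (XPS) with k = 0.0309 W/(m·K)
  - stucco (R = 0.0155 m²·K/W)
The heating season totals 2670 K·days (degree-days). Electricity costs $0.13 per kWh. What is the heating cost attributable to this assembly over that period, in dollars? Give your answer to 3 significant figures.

0.0153/0.13 = 0.1177
0.0273/0.0309 = 0.8835
R_total = 0.1177 + 5.66 + 0.8835 + 0.0155 = 6.677 m²·K/W
E = A × HDD × 24 / R / 1000 = 270 × 2670 × 24 / 6.677 / 1000 = 2591 kWh
Cost = 2591 × 0.13 = $336.9

337 dollars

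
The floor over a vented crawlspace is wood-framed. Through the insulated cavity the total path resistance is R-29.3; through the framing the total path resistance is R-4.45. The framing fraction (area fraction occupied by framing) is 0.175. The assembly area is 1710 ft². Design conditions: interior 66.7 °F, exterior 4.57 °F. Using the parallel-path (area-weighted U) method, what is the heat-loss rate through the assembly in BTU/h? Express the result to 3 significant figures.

U_eff = 0.825/29.3 + 0.175/4.45 = 0.02816 + 0.03933 = 0.06748
R_eff = 1/U_eff = 14.82 ft²·°F·h/BTU
Q = 1710 × (66.7 − 4.57) / 14.82 = 7170 BTU/h

7170 BTU/h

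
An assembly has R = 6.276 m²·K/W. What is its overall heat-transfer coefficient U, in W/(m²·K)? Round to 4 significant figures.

U = 1/R = 1/6.276 = 0.15934

0.1593 W/(m²·K)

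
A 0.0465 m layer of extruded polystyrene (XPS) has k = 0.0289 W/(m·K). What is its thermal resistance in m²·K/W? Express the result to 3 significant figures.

R = L/k = 0.0465/0.0289 = 1.609 m²·K/W

1.61 m²·K/W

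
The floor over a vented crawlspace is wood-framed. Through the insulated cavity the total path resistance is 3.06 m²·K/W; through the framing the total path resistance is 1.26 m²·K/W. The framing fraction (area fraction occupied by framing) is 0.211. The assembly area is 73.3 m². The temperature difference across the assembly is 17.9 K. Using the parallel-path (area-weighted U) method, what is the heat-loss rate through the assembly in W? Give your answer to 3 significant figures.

U_eff = 0.789/3.06 + 0.211/1.26 = 0.2578 + 0.1675 = 0.4253
R_eff = 1/U_eff = 2.351 m²·K/W
Q = 73.3 × 17.9 / 2.351 = 558 W

558 W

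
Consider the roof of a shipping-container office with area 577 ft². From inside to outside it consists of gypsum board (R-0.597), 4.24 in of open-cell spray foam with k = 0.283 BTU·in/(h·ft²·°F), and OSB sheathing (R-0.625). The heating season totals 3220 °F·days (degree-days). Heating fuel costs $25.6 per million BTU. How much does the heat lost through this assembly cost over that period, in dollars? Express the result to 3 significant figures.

70.4 dollars

4.24/0.283 = 14.98
R_total = 0.597 + 14.98 + 0.625 = 16.2 ft²·°F·h/BTU
E = A × HDD × 24 / R = 577 × 3220 × 24 / 16.2 = 2752000 BTU
Cost = 2752000/10⁶ × 25.6 = $70.45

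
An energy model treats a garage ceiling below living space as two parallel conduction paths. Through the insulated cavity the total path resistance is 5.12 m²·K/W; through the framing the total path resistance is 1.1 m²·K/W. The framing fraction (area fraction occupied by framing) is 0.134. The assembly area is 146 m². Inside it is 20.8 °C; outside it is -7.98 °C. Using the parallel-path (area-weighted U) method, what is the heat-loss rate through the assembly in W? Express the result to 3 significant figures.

U_eff = 0.866/5.12 + 0.134/1.1 = 0.1691 + 0.1218 = 0.291
R_eff = 1/U_eff = 3.437 m²·K/W
Q = 146 × (20.8 − (-7.98)) / 3.437 = 1223 W

1220 W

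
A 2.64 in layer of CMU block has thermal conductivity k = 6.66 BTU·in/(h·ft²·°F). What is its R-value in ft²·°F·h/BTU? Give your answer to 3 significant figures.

0.396 ft²·°F·h/BTU

R = L/k = 2.64/6.66 = 0.3964 ft²·°F·h/BTU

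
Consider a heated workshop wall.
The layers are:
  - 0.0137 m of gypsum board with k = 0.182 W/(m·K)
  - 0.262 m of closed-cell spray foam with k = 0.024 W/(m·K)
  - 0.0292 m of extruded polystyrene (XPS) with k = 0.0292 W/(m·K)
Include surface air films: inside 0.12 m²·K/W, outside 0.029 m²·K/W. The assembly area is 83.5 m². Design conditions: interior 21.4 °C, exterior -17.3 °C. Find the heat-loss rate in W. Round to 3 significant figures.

266 W

0.0137/0.182 = 0.07527
0.262/0.024 = 10.92
0.0292/0.0292 = 1
R_total = 0.12 + 0.07527 + 10.92 + 1 + 0.029 = 12.14 m²·K/W
Q = A·ΔT/R = 83.5 × (21.4 − (-17.3)) / 12.14 = 266.2 W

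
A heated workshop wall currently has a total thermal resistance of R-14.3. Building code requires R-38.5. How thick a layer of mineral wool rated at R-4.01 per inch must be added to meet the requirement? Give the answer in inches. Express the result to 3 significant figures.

6.03 in

ΔR = 38.5 − 14.3 = 24.2 ft²·°F·h/BTU
L = ΔR / (R/in) = 24.2/4.01 = 6.035 in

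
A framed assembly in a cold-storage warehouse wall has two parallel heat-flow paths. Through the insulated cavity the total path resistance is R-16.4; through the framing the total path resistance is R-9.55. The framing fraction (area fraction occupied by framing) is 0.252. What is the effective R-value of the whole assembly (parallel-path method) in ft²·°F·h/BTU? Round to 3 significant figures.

13.9 ft²·°F·h/BTU

U_eff = 0.748/16.4 + 0.252/9.55 = 0.04561 + 0.02639 = 0.072
R_eff = 1/U_eff = 13.89 ft²·°F·h/BTU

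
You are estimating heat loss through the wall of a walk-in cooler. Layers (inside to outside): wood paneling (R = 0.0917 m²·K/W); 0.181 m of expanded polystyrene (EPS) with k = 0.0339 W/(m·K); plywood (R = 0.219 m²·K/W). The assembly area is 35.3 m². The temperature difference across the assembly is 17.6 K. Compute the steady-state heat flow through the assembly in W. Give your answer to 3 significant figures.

0.181/0.0339 = 5.339
R_total = 0.0917 + 5.339 + 0.219 = 5.65 m²·K/W
Q = A·ΔT/R = 35.3 × 17.6 / 5.65 = 110 W

110 W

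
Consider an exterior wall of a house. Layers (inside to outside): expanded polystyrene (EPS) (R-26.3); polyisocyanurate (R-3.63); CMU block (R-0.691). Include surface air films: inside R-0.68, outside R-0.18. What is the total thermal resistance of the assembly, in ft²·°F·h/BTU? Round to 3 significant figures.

31.5 ft²·°F·h/BTU

R_total = 0.68 + 26.3 + 3.63 + 0.691 + 0.18 = 31.48 ft²·°F·h/BTU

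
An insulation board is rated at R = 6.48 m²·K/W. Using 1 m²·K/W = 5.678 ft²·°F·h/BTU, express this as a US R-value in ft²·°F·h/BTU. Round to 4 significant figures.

R_US = 6.48 × 5.678 = 36.793

36.79 ft²·°F·h/BTU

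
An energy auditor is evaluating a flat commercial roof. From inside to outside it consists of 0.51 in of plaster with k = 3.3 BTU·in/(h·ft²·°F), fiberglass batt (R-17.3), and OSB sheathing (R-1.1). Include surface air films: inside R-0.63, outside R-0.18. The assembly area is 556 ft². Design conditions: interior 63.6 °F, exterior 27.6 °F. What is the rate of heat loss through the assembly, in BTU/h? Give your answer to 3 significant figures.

0.51/3.3 = 0.1545
R_total = 0.63 + 0.1545 + 17.3 + 1.1 + 0.18 = 19.36 ft²·°F·h/BTU
Q = A·ΔT/R = 556 × (63.6 − 27.6) / 19.36 = 1034 BTU/h

1030 BTU/h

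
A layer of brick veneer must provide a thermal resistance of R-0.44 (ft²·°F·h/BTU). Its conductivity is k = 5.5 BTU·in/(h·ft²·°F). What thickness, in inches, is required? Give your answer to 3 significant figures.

2.42 in

L = R × k = 0.44 × 5.5 = 2.42 in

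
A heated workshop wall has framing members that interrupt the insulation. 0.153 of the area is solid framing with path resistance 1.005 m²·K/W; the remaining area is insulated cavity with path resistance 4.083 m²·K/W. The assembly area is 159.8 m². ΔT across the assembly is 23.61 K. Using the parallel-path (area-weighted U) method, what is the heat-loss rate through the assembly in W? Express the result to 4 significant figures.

1357 W

U_eff = 0.847/4.083 + 0.153/1.005 = 0.20745 + 0.15224 = 0.35968
R_eff = 1/U_eff = 2.7802 m²·K/W
Q = 159.8 × 23.61 / 2.7802 = 1357 W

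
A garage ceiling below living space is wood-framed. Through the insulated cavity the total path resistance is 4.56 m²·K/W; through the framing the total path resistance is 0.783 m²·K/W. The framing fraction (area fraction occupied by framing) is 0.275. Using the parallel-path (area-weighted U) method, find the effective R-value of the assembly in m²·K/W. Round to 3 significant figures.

U_eff = 0.725/4.56 + 0.275/0.783 = 0.159 + 0.3512 = 0.5102
R_eff = 1/U_eff = 1.96 m²·K/W

1.96 m²·K/W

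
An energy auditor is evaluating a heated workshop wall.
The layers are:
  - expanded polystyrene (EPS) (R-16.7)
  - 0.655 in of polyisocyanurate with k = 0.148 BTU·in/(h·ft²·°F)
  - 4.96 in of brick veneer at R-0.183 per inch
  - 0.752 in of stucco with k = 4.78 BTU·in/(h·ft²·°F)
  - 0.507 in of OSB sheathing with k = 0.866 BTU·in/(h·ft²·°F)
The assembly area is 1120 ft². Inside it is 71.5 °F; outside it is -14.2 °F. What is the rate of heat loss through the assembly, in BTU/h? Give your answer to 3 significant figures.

0.655/0.148 = 4.426
4.96 × 0.183 = 0.9077
0.752/4.78 = 0.1573
0.507/0.866 = 0.5855
R_total = 16.7 + 4.426 + 0.9077 + 0.1573 + 0.5855 = 22.78 ft²·°F·h/BTU
Q = A·ΔT/R = 1120 × (71.5 − (-14.2)) / 22.78 = 4214 BTU/h

4210 BTU/h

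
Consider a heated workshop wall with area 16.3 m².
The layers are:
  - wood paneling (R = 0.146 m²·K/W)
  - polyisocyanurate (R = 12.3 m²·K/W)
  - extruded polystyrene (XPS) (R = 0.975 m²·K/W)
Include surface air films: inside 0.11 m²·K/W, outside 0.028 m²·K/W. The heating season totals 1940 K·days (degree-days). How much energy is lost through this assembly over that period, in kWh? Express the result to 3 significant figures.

56.0 kWh

R_total = 0.11 + 0.146 + 12.3 + 0.975 + 0.028 = 13.56 m²·K/W
E = A × HDD × 24 / R / 1000 = 16.3 × 1940 × 24 / 13.56 / 1000 = 55.97 kWh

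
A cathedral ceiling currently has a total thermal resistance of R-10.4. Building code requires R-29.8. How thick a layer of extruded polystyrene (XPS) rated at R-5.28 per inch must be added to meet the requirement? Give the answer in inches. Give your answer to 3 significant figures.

ΔR = 29.8 − 10.4 = 19.4 ft²·°F·h/BTU
L = ΔR / (R/in) = 19.4/5.28 = 3.674 in

3.67 in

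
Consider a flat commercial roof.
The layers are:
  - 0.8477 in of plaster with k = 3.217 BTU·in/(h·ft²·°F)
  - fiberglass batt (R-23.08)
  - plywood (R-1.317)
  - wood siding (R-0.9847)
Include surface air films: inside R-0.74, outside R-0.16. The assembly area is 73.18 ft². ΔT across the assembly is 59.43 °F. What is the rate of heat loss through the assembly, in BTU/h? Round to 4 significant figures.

0.8477/3.217 = 0.26351
R_total = 0.74 + 0.26351 + 23.08 + 1.317 + 0.9847 + 0.16 = 26.545 ft²·°F·h/BTU
Q = A·ΔT/R = 73.18 × 59.43 / 26.545 = 163.84 BTU/h

163.8 BTU/h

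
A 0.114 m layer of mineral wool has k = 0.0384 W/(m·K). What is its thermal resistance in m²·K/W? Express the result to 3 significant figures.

R = L/k = 0.114/0.0384 = 2.969 m²·K/W

2.97 m²·K/W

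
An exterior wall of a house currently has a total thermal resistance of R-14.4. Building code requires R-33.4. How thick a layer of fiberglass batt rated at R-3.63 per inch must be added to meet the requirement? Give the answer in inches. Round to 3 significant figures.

5.23 in

ΔR = 33.4 − 14.4 = 19 ft²·°F·h/BTU
L = ΔR / (R/in) = 19/3.63 = 5.234 in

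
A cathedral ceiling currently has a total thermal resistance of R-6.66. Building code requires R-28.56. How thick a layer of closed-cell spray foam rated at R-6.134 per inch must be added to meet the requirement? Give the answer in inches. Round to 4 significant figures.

ΔR = 28.56 − 6.66 = 21.9 ft²·°F·h/BTU
L = ΔR / (R/in) = 21.9/6.134 = 3.5703 in

3.570 in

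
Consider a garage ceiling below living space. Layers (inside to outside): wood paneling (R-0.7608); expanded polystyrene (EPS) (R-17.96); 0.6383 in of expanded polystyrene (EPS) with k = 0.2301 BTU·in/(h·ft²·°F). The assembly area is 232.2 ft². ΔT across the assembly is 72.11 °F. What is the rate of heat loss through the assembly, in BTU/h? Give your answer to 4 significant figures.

0.6383/0.2301 = 2.774
R_total = 0.7608 + 17.96 + 2.774 = 21.495 ft²·°F·h/BTU
Q = A·ΔT/R = 232.2 × 72.11 / 21.495 = 778.98 BTU/h

779.0 BTU/h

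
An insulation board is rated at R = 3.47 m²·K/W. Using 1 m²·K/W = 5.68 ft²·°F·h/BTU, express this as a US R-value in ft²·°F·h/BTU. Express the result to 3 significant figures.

R_US = 3.47 × 5.68 = 19.71

19.7 ft²·°F·h/BTU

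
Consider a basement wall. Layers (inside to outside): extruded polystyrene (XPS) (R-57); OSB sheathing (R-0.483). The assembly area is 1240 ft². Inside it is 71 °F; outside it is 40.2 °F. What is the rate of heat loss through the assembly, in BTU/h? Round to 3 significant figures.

664 BTU/h

R_total = 57 + 0.483 = 57.48 ft²·°F·h/BTU
Q = A·ΔT/R = 1240 × (71 − 40.2) / 57.48 = 664.4 BTU/h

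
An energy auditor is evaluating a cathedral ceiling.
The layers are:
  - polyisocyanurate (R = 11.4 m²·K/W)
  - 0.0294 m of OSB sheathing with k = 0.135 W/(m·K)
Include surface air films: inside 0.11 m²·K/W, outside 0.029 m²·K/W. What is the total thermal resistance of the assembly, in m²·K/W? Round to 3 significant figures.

11.8 m²·K/W

0.0294/0.135 = 0.2178
R_total = 0.11 + 11.4 + 0.2178 + 0.029 = 11.76 m²·K/W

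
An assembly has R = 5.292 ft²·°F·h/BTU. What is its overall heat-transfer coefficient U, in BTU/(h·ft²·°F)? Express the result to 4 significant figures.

U = 1/R = 1/5.292 = 0.18896

0.1890 BTU/(h·ft²·°F)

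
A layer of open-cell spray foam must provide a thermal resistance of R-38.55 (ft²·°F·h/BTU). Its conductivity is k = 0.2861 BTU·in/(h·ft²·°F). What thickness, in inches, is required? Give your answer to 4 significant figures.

L = R × k = 38.55 × 0.2861 = 11.029 in

11.03 in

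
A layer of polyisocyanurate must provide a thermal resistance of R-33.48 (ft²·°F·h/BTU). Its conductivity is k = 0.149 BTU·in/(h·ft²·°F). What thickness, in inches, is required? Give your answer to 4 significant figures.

4.989 in

L = R × k = 33.48 × 0.149 = 4.9885 in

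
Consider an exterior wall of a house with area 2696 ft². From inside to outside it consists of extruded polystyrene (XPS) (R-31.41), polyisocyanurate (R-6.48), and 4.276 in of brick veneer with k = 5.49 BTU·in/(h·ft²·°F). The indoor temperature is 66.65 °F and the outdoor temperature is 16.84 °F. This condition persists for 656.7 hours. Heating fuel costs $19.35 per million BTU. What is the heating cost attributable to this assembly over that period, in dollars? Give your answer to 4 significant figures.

44.13 dollars

4.276/5.49 = 0.77887
R_total = 31.41 + 6.48 + 0.77887 = 38.669 ft²·°F·h/BTU
Q = 2696 × (66.65 − 16.84) / 38.669 = 3472.8 BTU/h
E = 3472.8 × 656.7 = 2280600 BTU
Cost = 2280600/10⁶ × 19.35 = $44.129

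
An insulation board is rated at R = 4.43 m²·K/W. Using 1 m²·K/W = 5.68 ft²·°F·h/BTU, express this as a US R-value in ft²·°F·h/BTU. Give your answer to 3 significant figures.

25.2 ft²·°F·h/BTU

R_US = 4.43 × 5.68 = 25.16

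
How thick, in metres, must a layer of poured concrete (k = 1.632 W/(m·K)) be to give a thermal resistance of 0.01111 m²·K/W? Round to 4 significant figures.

L = R·k = 0.01111 × 1.632 = 0.018132 m

0.01813 m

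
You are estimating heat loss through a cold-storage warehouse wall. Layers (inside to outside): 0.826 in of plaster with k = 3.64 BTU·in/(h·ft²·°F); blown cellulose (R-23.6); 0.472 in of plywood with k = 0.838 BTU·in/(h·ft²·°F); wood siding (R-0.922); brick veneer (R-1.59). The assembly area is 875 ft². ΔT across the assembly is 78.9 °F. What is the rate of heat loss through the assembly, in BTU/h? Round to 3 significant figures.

2570 BTU/h

0.826/3.64 = 0.2269
0.472/0.838 = 0.5632
R_total = 0.2269 + 23.6 + 0.5632 + 0.922 + 1.59 = 26.9 ft²·°F·h/BTU
Q = A·ΔT/R = 875 × 78.9 / 26.9 = 2566 BTU/h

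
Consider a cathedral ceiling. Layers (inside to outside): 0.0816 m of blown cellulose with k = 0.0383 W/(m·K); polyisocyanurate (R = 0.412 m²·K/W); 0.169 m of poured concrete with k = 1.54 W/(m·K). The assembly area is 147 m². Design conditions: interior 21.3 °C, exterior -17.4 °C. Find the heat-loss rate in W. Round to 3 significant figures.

0.0816/0.0383 = 2.131
0.169/1.54 = 0.1097
R_total = 2.131 + 0.412 + 0.1097 = 2.652 m²·K/W
Q = A·ΔT/R = 147 × (21.3 − (-17.4)) / 2.652 = 2145 W

2140 W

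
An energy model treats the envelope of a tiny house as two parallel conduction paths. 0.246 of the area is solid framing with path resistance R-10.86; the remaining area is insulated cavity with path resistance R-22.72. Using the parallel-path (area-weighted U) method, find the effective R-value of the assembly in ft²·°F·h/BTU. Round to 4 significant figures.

17.91 ft²·°F·h/BTU

U_eff = 0.754/22.72 + 0.246/10.86 = 0.033187 + 0.022652 = 0.055839
R_eff = 1/U_eff = 17.909 ft²·°F·h/BTU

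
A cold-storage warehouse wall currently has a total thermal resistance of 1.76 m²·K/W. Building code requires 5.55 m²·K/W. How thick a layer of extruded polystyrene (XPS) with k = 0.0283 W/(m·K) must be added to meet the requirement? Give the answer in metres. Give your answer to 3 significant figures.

ΔR = 5.55 − 1.76 = 3.79 m²·K/W
L = ΔR × k = 3.79 × 0.0283 = 0.1073 m

0.107 m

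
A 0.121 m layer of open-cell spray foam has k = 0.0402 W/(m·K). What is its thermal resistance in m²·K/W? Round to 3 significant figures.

3.01 m²·K/W

R = L/k = 0.121/0.0402 = 3.01 m²·K/W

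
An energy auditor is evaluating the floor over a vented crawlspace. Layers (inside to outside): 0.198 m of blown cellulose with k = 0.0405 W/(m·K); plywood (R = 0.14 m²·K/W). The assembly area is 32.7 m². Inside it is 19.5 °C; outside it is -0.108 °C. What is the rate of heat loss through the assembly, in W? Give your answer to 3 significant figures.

0.198/0.0405 = 4.889
R_total = 4.889 + 0.14 = 5.029 m²·K/W
Q = A·ΔT/R = 32.7 × (19.5 − (-0.108)) / 5.029 = 127.5 W

127 W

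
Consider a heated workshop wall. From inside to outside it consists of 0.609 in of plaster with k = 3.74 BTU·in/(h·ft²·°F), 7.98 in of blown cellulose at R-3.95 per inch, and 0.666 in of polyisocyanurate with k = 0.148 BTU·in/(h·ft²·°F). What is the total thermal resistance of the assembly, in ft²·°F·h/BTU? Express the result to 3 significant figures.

36.2 ft²·°F·h/BTU

0.609/3.74 = 0.1628
7.98 × 3.95 = 31.52
0.666/0.148 = 4.5
R_total = 0.1628 + 31.52 + 4.5 = 36.18 ft²·°F·h/BTU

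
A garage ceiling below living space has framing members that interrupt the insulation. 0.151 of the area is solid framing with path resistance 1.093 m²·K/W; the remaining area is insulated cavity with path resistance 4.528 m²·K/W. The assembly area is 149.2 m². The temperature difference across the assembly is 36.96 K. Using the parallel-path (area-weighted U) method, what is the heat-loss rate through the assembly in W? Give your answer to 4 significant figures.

1796 W

U_eff = 0.849/4.528 + 0.151/1.093 = 0.1875 + 0.13815 = 0.32565
R_eff = 1/U_eff = 3.0708 m²·K/W
Q = 149.2 × 36.96 / 3.0708 = 1795.8 W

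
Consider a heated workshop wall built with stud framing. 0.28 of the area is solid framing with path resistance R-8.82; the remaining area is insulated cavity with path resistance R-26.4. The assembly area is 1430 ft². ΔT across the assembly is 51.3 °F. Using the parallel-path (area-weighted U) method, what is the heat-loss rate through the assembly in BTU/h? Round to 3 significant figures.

4330 BTU/h

U_eff = 0.72/26.4 + 0.28/8.82 = 0.02727 + 0.03175 = 0.05902
R_eff = 1/U_eff = 16.94 ft²·°F·h/BTU
Q = 1430 × 51.3 / 16.94 = 4330 BTU/h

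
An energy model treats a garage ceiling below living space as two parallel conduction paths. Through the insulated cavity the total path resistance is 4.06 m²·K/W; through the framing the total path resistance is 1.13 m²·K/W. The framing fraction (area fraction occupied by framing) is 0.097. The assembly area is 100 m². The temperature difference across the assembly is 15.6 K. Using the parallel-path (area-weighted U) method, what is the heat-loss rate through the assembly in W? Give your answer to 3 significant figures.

U_eff = 0.903/4.06 + 0.097/1.13 = 0.2224 + 0.08584 = 0.3083
R_eff = 1/U_eff = 3.244 m²·K/W
Q = 100 × 15.6 / 3.244 = 480.9 W

481 W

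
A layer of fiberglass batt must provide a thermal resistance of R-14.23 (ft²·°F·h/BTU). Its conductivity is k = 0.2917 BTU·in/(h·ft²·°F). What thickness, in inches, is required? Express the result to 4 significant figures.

4.151 in

L = R × k = 14.23 × 0.2917 = 4.1509 in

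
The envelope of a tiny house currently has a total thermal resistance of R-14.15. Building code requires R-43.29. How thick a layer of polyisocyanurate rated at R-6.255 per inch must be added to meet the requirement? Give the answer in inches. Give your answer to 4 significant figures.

ΔR = 43.29 − 14.15 = 29.14 ft²·°F·h/BTU
L = ΔR / (R/in) = 29.14/6.255 = 4.6587 in

4.659 in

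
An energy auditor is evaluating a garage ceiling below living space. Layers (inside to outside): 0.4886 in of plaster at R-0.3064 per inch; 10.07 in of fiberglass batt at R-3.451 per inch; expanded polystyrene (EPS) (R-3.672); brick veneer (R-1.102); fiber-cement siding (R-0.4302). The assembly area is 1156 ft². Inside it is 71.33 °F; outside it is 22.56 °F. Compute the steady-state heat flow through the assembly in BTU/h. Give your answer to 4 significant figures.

1406 BTU/h

0.4886 × 0.3064 = 0.14971
10.07 × 3.451 = 34.752
R_total = 0.14971 + 34.752 + 3.672 + 1.102 + 0.4302 = 40.105 ft²·°F·h/BTU
Q = A·ΔT/R = 1156 × (71.33 − 22.56) / 40.105 = 1405.7 BTU/h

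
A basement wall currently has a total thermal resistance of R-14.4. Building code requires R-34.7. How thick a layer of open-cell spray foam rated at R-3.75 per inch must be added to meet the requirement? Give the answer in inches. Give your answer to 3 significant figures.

ΔR = 34.7 − 14.4 = 20.3 ft²·°F·h/BTU
L = ΔR / (R/in) = 20.3/3.75 = 5.413 in

5.41 in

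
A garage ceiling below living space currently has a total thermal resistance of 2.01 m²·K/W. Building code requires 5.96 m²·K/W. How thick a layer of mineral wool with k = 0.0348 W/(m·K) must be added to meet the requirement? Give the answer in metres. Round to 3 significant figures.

0.137 m

ΔR = 5.96 − 2.01 = 3.95 m²·K/W
L = ΔR × k = 3.95 × 0.0348 = 0.1375 m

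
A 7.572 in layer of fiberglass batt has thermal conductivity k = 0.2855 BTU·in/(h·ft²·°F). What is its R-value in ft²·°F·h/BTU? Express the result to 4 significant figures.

R = L/k = 7.572/0.2855 = 26.522 ft²·°F·h/BTU

26.52 ft²·°F·h/BTU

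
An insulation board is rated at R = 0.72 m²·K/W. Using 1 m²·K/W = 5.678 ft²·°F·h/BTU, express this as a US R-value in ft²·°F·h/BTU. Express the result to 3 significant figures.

4.09 ft²·°F·h/BTU

R_US = 0.72 × 5.678 = 4.088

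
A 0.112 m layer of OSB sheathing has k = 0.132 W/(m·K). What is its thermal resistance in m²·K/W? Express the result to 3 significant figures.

0.848 m²·K/W

R = L/k = 0.112/0.132 = 0.8485 m²·K/W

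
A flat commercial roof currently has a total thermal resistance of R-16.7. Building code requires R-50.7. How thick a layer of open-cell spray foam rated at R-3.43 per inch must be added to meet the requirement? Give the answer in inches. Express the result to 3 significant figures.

9.91 in

ΔR = 50.7 − 16.7 = 34 ft²·°F·h/BTU
L = ΔR / (R/in) = 34/3.43 = 9.913 in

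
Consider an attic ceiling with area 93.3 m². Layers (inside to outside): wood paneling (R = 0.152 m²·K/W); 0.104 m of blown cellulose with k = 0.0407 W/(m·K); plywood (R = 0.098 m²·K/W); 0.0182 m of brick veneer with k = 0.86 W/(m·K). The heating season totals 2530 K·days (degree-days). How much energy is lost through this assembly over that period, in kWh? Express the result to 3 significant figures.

2000 kWh

0.104/0.0407 = 2.555
0.0182/0.86 = 0.02116
R_total = 0.152 + 2.555 + 0.098 + 0.02116 = 2.826 m²·K/W
E = A × HDD × 24 / R / 1000 = 93.3 × 2530 × 24 / 2.826 / 1000 = 2004 kWh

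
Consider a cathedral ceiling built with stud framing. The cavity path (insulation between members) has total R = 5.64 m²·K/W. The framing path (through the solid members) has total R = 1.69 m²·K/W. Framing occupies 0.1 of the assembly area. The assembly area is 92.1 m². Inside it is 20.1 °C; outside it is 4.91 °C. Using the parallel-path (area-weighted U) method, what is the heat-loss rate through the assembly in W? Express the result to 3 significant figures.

U_eff = 0.9/5.64 + 0.1/1.69 = 0.1596 + 0.05917 = 0.2187
R_eff = 1/U_eff = 4.572 m²·K/W
Q = 92.1 × (20.1 − 4.91) / 4.572 = 306 W

306 W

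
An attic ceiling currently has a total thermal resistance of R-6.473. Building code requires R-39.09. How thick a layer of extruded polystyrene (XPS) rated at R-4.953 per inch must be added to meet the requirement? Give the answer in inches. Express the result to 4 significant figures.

6.585 in

ΔR = 39.09 − 6.473 = 32.617 ft²·°F·h/BTU
L = ΔR / (R/in) = 32.617/4.953 = 6.5853 in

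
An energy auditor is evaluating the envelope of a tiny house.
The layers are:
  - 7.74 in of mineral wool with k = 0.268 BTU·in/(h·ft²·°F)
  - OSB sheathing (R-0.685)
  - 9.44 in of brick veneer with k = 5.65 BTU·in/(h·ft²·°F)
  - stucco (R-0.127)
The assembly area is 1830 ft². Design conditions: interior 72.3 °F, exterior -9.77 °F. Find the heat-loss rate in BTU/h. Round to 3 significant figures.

4790 BTU/h

7.74/0.268 = 28.88
9.44/5.65 = 1.671
R_total = 28.88 + 0.685 + 1.671 + 0.127 = 31.36 ft²·°F·h/BTU
Q = A·ΔT/R = 1830 × (72.3 − (-9.77)) / 31.36 = 4789 BTU/h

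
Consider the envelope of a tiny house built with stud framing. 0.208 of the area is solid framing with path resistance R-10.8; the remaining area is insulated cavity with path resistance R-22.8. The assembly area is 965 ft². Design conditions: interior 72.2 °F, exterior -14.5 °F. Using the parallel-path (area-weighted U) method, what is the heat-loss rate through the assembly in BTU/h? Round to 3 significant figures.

4520 BTU/h

U_eff = 0.792/22.8 + 0.208/10.8 = 0.03474 + 0.01926 = 0.054
R_eff = 1/U_eff = 18.52 ft²·°F·h/BTU
Q = 965 × (72.2 − (-14.5)) / 18.52 = 4518 BTU/h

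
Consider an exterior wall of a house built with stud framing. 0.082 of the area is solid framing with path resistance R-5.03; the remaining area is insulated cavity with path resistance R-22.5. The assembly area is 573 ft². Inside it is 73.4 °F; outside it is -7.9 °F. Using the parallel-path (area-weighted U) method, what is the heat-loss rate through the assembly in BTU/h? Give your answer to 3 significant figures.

2660 BTU/h

U_eff = 0.918/22.5 + 0.082/5.03 = 0.0408 + 0.0163 = 0.0571
R_eff = 1/U_eff = 17.51 ft²·°F·h/BTU
Q = 573 × (73.4 − (-7.9)) / 17.51 = 2660 BTU/h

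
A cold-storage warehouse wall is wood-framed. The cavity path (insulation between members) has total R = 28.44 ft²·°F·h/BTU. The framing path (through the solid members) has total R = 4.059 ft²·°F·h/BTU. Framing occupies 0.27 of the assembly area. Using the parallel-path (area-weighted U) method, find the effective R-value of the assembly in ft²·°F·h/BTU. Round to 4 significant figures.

10.85 ft²·°F·h/BTU

U_eff = 0.73/28.44 + 0.27/4.059 = 0.025668 + 0.066519 = 0.092187
R_eff = 1/U_eff = 10.848 ft²·°F·h/BTU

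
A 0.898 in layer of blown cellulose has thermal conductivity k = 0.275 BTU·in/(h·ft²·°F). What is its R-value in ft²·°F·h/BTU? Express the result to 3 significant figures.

R = L/k = 0.898/0.275 = 3.265 ft²·°F·h/BTU

3.27 ft²·°F·h/BTU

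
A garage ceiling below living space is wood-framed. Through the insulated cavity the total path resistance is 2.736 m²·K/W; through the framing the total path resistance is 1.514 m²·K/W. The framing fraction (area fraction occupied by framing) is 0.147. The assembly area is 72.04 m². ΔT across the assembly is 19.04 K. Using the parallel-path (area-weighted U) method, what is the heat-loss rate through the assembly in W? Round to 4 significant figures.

560.8 W

U_eff = 0.853/2.736 + 0.147/1.514 = 0.31177 + 0.097094 = 0.40886
R_eff = 1/U_eff = 2.4458 m²·K/W
Q = 72.04 × 19.04 / 2.4458 = 560.81 W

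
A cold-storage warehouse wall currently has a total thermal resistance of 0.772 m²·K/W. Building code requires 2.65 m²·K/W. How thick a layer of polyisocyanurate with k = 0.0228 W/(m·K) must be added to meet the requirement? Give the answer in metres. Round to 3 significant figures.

0.0428 m

ΔR = 2.65 − 0.772 = 1.878 m²·K/W
L = ΔR × k = 1.878 × 0.0228 = 0.04282 m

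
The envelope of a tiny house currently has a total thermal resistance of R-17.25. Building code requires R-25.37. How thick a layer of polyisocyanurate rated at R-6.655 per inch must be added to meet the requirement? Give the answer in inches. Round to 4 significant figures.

1.220 in

ΔR = 25.37 − 17.25 = 8.12 ft²·°F·h/BTU
L = ΔR / (R/in) = 8.12/6.655 = 1.2201 in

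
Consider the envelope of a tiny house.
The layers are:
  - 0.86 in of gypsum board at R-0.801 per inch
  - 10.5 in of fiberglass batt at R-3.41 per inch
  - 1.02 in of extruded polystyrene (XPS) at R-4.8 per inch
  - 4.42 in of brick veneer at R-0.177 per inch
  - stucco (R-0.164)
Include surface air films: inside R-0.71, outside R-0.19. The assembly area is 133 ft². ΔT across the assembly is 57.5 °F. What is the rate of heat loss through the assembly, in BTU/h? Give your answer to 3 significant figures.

0.86 × 0.801 = 0.6889
10.5 × 3.41 = 35.8
1.02 × 4.8 = 4.896
4.42 × 0.177 = 0.7823
R_total = 0.71 + 0.6889 + 35.8 + 4.896 + 0.7823 + 0.164 + 0.19 = 43.24 ft²·°F·h/BTU
Q = A·ΔT/R = 133 × 57.5 / 43.24 = 176.9 BTU/h

177 BTU/h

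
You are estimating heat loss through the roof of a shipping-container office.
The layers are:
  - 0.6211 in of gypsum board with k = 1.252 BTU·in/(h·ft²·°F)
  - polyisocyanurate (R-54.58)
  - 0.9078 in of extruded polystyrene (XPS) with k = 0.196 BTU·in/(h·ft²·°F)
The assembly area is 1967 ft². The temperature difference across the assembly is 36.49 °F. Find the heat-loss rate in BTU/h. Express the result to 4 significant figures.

0.6211/1.252 = 0.49609
0.9078/0.196 = 4.6316
R_total = 0.49609 + 54.58 + 4.6316 = 59.708 ft²·°F·h/BTU
Q = A·ΔT/R = 1967 × 36.49 / 59.708 = 1202.1 BTU/h

1202 BTU/h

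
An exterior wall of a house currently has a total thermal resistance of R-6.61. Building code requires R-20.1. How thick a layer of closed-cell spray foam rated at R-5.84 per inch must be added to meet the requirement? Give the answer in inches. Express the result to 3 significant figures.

ΔR = 20.1 − 6.61 = 13.49 ft²·°F·h/BTU
L = ΔR / (R/in) = 13.49/5.84 = 2.31 in

2.31 in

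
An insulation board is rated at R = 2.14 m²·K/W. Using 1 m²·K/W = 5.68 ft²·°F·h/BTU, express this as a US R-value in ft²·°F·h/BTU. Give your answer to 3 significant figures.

R_US = 2.14 × 5.68 = 12.16

12.2 ft²·°F·h/BTU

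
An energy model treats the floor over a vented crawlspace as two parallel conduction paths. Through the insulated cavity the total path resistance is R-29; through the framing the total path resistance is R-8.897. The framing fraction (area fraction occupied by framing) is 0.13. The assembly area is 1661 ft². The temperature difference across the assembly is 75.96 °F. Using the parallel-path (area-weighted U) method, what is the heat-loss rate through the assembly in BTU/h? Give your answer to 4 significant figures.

5629 BTU/h

U_eff = 0.87/29 + 0.13/8.897 = 0.03 + 0.014612 = 0.044612
R_eff = 1/U_eff = 22.416 ft²·°F·h/BTU
Q = 1661 × 75.96 / 22.416 = 5628.6 BTU/h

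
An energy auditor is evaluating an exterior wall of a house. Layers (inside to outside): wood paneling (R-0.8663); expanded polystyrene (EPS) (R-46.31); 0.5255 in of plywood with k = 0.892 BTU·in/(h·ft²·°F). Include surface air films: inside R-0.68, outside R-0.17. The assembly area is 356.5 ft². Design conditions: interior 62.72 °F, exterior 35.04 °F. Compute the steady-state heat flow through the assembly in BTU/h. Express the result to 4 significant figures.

0.5255/0.892 = 0.58913
R_total = 0.68 + 0.8663 + 46.31 + 0.58913 + 0.17 = 48.615 ft²·°F·h/BTU
Q = A·ΔT/R = 356.5 × (62.72 − 35.04) / 48.615 = 202.98 BTU/h

203.0 BTU/h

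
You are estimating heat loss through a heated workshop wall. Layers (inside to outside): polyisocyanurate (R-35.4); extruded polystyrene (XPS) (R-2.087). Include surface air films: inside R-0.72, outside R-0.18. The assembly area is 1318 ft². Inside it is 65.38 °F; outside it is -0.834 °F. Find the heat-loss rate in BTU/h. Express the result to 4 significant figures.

2273 BTU/h

R_total = 0.72 + 35.4 + 2.087 + 0.18 = 38.387 ft²·°F·h/BTU
Q = A·ΔT/R = 1318 × (65.38 − (-0.834)) / 38.387 = 2273.4 BTU/h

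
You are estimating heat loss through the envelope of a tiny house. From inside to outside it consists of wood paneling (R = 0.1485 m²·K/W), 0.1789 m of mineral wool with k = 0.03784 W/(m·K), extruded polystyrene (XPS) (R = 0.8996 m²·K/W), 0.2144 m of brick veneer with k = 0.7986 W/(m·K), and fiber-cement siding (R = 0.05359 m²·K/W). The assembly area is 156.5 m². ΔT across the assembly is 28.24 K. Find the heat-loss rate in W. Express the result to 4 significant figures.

724.8 W

0.1789/0.03784 = 4.7278
0.2144/0.7986 = 0.26847
R_total = 0.1485 + 4.7278 + 0.8996 + 0.26847 + 0.05359 = 6.098 m²·K/W
Q = A·ΔT/R = 156.5 × 28.24 / 6.098 = 724.76 W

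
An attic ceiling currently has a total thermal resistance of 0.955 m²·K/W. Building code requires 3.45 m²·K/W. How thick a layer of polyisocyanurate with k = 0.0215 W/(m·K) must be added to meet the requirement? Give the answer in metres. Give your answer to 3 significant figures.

ΔR = 3.45 − 0.955 = 2.495 m²·K/W
L = ΔR × k = 2.495 × 0.0215 = 0.05364 m

0.0536 m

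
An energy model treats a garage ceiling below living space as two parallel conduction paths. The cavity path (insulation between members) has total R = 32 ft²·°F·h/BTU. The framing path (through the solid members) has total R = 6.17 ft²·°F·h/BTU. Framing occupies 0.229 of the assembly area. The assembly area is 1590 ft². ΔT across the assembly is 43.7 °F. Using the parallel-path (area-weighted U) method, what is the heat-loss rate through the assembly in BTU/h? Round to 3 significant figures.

4250 BTU/h

U_eff = 0.771/32 + 0.229/6.17 = 0.02409 + 0.03712 = 0.06121
R_eff = 1/U_eff = 16.34 ft²·°F·h/BTU
Q = 1590 × 43.7 / 16.34 = 4253 BTU/h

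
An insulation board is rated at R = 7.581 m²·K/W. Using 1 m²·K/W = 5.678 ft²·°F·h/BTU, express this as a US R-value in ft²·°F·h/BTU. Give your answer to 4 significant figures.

43.04 ft²·°F·h/BTU

R_US = 7.581 × 5.678 = 43.045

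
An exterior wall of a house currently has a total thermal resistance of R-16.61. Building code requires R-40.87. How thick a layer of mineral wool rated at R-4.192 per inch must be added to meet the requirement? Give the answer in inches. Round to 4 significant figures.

ΔR = 40.87 − 16.61 = 24.26 ft²·°F·h/BTU
L = ΔR / (R/in) = 24.26/4.192 = 5.7872 in

5.787 in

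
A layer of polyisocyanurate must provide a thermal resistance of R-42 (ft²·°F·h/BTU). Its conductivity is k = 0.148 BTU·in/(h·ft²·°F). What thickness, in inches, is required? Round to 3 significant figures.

6.22 in

L = R × k = 42 × 0.148 = 6.216 in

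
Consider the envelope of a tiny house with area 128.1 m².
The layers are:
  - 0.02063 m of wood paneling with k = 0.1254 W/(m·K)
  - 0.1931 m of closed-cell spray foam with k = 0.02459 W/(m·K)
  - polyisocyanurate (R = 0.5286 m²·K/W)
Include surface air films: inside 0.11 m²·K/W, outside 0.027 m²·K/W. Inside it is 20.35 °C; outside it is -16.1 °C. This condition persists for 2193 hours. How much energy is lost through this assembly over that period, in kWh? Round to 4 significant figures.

0.02063/0.1254 = 0.16451
0.1931/0.02459 = 7.8528
R_total = 0.11 + 0.16451 + 7.8528 + 0.5286 + 0.027 = 8.6829 m²·K/W
Q = 128.1 × (20.35 − (-16.1)) / 8.6829 = 537.75 W
E = 537.75 W × 2193 h / 1000 = 1179.3 kWh

1179 kWh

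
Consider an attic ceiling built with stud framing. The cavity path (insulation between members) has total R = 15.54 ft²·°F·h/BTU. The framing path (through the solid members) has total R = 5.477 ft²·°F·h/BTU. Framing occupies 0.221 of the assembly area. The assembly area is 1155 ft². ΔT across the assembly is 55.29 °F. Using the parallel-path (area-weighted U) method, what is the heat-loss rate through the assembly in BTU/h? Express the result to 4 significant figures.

5778 BTU/h

U_eff = 0.779/15.54 + 0.221/5.477 = 0.050129 + 0.040351 = 0.090479
R_eff = 1/U_eff = 11.052 ft²·°F·h/BTU
Q = 1155 × 55.29 / 11.052 = 5778 BTU/h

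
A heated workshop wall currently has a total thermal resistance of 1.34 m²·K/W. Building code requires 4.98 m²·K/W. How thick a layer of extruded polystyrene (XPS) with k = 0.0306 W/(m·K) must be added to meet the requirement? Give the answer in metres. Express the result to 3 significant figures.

0.111 m

ΔR = 4.98 − 1.34 = 3.64 m²·K/W
L = ΔR × k = 3.64 × 0.0306 = 0.1114 m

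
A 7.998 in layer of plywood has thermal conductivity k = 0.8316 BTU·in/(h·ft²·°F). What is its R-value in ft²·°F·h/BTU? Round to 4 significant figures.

R = L/k = 7.998/0.8316 = 9.6176 ft²·°F·h/BTU

9.618 ft²·°F·h/BTU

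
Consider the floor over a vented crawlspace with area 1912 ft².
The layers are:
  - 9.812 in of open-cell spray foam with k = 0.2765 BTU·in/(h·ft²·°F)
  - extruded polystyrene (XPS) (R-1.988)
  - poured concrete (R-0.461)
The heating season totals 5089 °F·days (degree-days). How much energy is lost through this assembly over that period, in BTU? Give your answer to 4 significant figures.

6156000 BTU

9.812/0.2765 = 35.486
R_total = 35.486 + 1.988 + 0.461 = 37.935 ft²·°F·h/BTU
E = A × HDD × 24 / R = 1912 × 5089 × 24 / 37.935 = 6155800 BTU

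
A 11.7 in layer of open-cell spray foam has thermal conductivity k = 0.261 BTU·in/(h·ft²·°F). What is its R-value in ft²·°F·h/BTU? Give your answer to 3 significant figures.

44.8 ft²·°F·h/BTU

R = L/k = 11.7/0.261 = 44.83 ft²·°F·h/BTU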